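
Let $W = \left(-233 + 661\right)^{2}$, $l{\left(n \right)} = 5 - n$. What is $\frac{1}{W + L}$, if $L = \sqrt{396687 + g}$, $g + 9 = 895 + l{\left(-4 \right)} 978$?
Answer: $\frac{183184}{33555971481} - \frac{5 \sqrt{16255}}{33555971481} \approx 5.4401 \cdot 10^{-6}$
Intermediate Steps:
$W = 183184$ ($W = 428^{2} = 183184$)
$g = 9688$ ($g = -9 + \left(895 + \left(5 - -4\right) 978\right) = -9 + \left(895 + \left(5 + 4\right) 978\right) = -9 + \left(895 + 9 \cdot 978\right) = -9 + \left(895 + 8802\right) = -9 + 9697 = 9688$)
$L = 5 \sqrt{16255}$ ($L = \sqrt{396687 + 9688} = \sqrt{406375} = 5 \sqrt{16255} \approx 637.48$)
$\frac{1}{W + L} = \frac{1}{183184 + 5 \sqrt{16255}}$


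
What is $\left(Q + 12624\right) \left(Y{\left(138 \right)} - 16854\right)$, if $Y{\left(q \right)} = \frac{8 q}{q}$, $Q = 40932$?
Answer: $-902204376$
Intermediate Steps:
$Y{\left(q \right)} = 8$
$\left(Q + 12624\right) \left(Y{\left(138 \right)} - 16854\right) = \left(40932 + 12624\right) \left(8 - 16854\right) = 53556 \left(8 - 16854\right) = 53556 \left(-16846\right) = -902204376$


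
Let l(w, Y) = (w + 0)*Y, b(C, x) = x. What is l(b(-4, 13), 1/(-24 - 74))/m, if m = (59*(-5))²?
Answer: -13/8528450 ≈ -1.5243e-6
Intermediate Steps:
l(w, Y) = Y*w (l(w, Y) = w*Y = Y*w)
m = 87025 (m = (-295)² = 87025)
l(b(-4, 13), 1/(-24 - 74))/m = (13/(-24 - 74))/87025 = (13/(-98))*(1/87025) = -1/98*13*(1/87025) = -13/98*1/87025 = -13/8528450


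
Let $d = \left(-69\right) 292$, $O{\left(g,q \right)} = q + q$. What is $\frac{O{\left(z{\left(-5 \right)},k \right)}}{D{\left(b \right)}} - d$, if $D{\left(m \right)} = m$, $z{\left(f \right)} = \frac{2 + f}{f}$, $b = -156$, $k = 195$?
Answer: $\frac{40291}{2} \approx 20146.0$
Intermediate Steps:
$z{\left(f \right)} = \frac{2 + f}{f}$
$O{\left(g,q \right)} = 2 q$
$d = -20148$
$\frac{O{\left(z{\left(-5 \right)},k \right)}}{D{\left(b \right)}} - d = \frac{2 \cdot 195}{-156} - -20148 = 390 \left(- \frac{1}{156}\right) + 20148 = - \frac{5}{2} + 20148 = \frac{40291}{2}$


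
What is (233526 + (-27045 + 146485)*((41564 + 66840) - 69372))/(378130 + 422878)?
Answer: 2331107803/400504 ≈ 5820.4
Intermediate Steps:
(233526 + (-27045 + 146485)*((41564 + 66840) - 69372))/(378130 + 422878) = (233526 + 119440*(108404 - 69372))/801008 = (233526 + 119440*39032)*(1/801008) = (233526 + 4661982080)*(1/801008) = 4662215606*(1/801008) = 2331107803/400504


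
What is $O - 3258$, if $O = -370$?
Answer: $-3628$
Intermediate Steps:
$O - 3258 = -370 - 3258 = -3628$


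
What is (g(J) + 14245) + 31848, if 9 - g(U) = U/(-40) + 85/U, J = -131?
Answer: 241560719/5240 ≈ 46099.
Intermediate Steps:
g(U) = 9 - 85/U + U/40 (g(U) = 9 - (U/(-40) + 85/U) = 9 - (U*(-1/40) + 85/U) = 9 - (-U/40 + 85/U) = 9 - (85/U - U/40) = 9 + (-85/U + U/40) = 9 - 85/U + U/40)
(g(J) + 14245) + 31848 = ((9 - 85/(-131) + (1/40)*(-131)) + 14245) + 31848 = ((9 - 85*(-1/131) - 131/40) + 14245) + 31848 = ((9 + 85/131 - 131/40) + 14245) + 31848 = (33399/5240 + 14245) + 31848 = 74677199/5240 + 31848 = 241560719/5240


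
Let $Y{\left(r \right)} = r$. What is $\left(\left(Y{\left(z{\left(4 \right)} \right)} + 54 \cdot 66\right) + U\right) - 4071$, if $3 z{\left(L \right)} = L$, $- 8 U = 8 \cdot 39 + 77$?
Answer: $- \frac{13303}{24} \approx -554.29$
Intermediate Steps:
$U = - \frac{389}{8}$ ($U = - \frac{8 \cdot 39 + 77}{8} = - \frac{312 + 77}{8} = \left(- \frac{1}{8}\right) 389 = - \frac{389}{8} \approx -48.625$)
$z{\left(L \right)} = \frac{L}{3}$
$\left(\left(Y{\left(z{\left(4 \right)} \right)} + 54 \cdot 66\right) + U\right) - 4071 = \left(\left(\frac{1}{3} \cdot 4 + 54 \cdot 66\right) - \frac{389}{8}\right) - 4071 = \left(\left(\frac{4}{3} + 3564\right) - \frac{389}{8}\right) - 4071 = \left(\frac{10696}{3} - \frac{389}{8}\right) - 4071 = \frac{84401}{24} - 4071 = - \frac{13303}{24}$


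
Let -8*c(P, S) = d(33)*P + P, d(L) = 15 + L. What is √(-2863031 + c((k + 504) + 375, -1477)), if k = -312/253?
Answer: I*√2937662148014/1012 ≈ 1693.6*I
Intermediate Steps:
k = -312/253 (k = -312*1/253 = -312/253 ≈ -1.2332)
c(P, S) = -49*P/8 (c(P, S) = -((15 + 33)*P + P)/8 = -(48*P + P)/8 = -49*P/8)
√(-2863031 + c((k + 504) + 375, -1477)) = √(-2863031 - 49*((-312/253 + 504) + 375)/8) = √(-2863031 - 49*(127200/253 + 375)/8) = √(-2863031 - 49/8*222075/253) = √(-2863031 - 10881675/2024) = √(-5805656419/2024) = I*√2937662148014/1012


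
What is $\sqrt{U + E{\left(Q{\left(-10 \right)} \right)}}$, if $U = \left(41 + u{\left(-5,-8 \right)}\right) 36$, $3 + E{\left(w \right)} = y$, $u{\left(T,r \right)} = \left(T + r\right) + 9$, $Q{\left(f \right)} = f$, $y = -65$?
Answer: $4 \sqrt{79} \approx 35.553$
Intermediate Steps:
$u{\left(T,r \right)} = 9 + T + r$
$E{\left(w \right)} = -68$ ($E{\left(w \right)} = -3 - 65 = -68$)
$U = 1332$ ($U = \left(41 - 4\right) 36 = 37 \cdot 36 = 1332$)
$\sqrt{U + E{\left(Q{\left(-10 \right)} \right)}} = \sqrt{1332 - 68} = \sqrt{1264} = 4 \sqrt{79}$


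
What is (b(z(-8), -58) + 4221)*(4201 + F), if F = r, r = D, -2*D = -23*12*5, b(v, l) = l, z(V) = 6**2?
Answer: 20361233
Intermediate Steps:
z(V) = 36
D = 690 (D = -(-23*12)*5/2 = -(-138)*5 = -1/2*(-1380) = 690)
r = 690
F = 690
(b(z(-8), -58) + 4221)*(4201 + F) = (-58 + 4221)*(4201 + 690) = 4163*4891 = 20361233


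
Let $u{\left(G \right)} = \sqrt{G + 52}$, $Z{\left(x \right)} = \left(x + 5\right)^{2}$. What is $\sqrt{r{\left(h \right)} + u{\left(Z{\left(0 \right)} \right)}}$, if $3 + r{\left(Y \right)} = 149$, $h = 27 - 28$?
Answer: $\sqrt{146 + \sqrt{77}} \approx 12.441$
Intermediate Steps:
$h = -1$ ($h = 27 - 28 = -1$)
$Z{\left(x \right)} = \left(5 + x\right)^{2}$
$r{\left(Y \right)} = 146$ ($r{\left(Y \right)} = -3 + 149 = 146$)
$u{\left(G \right)} = \sqrt{52 + G}$
$\sqrt{r{\left(h \right)} + u{\left(Z{\left(0 \right)} \right)}} = \sqrt{146 + \sqrt{52 + \left(5 + 0\right)^{2}}} = \sqrt{146 + \sqrt{52 + 5^{2}}} = \sqrt{146 + \sqrt{52 + 25}} = \sqrt{146 + \sqrt{77}}$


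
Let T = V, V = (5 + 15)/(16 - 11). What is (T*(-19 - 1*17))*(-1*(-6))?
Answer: -864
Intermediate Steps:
V = 4 (V = 20/5 = 20*(⅕) = 4)
T = 4
(T*(-19 - 1*17))*(-1*(-6)) = (4*(-19 - 1*17))*(-1*(-6)) = (4*(-19 - 17))*6 = (4*(-36))*6 = -144*6 = -864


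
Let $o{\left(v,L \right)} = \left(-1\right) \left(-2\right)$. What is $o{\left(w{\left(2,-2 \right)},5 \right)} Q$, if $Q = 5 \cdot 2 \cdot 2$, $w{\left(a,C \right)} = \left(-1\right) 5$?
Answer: $40$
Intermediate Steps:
$w{\left(a,C \right)} = -5$
$o{\left(v,L \right)} = 2$
$Q = 20$ ($Q = 10 \cdot 2 = 20$)
$o{\left(w{\left(2,-2 \right)},5 \right)} Q = 2 \cdot 20 = 40$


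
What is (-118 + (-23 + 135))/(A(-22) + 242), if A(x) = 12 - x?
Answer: -1/46 ≈ -0.021739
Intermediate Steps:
(-118 + (-23 + 135))/(A(-22) + 242) = (-118 + (-23 + 135))/((12 - 1*(-22)) + 242) = (-118 + 112)/((12 + 22) + 242) = -6/(34 + 242) = -6/276 = -6*1/276 = -1/46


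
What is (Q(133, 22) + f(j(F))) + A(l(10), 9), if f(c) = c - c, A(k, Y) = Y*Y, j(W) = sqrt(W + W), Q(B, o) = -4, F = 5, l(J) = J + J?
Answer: 77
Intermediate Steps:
l(J) = 2*J
j(W) = sqrt(2)*sqrt(W) (j(W) = sqrt(2*W) = sqrt(2)*sqrt(W))
A(k, Y) = Y**2
f(c) = 0
(Q(133, 22) + f(j(F))) + A(l(10), 9) = (-4 + 0) + 9**2 = -4 + 81 = 77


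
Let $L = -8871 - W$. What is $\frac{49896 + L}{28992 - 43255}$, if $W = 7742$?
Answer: $- \frac{33283}{14263} \approx -2.3335$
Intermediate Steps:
$L = -16613$ ($L = -8871 - 7742 = -16613$)
$\frac{49896 + L}{28992 - 43255} = \frac{49896 - 16613}{28992 - 43255} = \frac{33283}{-14263} = 33283 \left(- \frac{1}{14263}\right) = - \frac{33283}{14263}$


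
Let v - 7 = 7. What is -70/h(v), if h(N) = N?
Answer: -5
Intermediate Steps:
v = 14 (v = 7 + 7 = 14)
-70/h(v) = -70/14 = -70*1/14 = -5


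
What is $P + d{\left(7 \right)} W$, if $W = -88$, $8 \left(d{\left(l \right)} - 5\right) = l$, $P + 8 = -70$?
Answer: $-595$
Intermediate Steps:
$P = -78$ ($P = -8 - 70 = -78$)
$d{\left(l \right)} = 5 + \frac{l}{8}$
$P + d{\left(7 \right)} W = -78 + \left(5 + \frac{1}{8} \cdot 7\right) \left(-88\right) = -78 + \left(5 + \frac{7}{8}\right) \left(-88\right) = -78 + \frac{47}{8} \left(-88\right) = -78 - 517 = -595$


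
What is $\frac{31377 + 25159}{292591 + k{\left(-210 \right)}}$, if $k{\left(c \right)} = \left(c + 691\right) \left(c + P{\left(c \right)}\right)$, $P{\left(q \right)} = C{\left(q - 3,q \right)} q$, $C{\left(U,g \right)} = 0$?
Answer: $\frac{56536}{191581} \approx 0.2951$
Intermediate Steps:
$P{\left(q \right)} = 0$ ($P{\left(q \right)} = 0 q = 0$)
$k{\left(c \right)} = c \left(691 + c\right)$ ($k{\left(c \right)} = \left(c + 691\right) \left(c + 0\right) = \left(691 + c\right) c = c \left(691 + c\right)$)
$\frac{31377 + 25159}{292591 + k{\left(-210 \right)}} = \frac{31377 + 25159}{292591 - 210 \left(691 - 210\right)} = \frac{56536}{292591 - 101010} = \frac{56536}{191581}$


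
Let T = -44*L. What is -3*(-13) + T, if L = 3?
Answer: -93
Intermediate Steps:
T = -132 (T = -44*3 = -132)
-3*(-13) + T = -3*(-13) - 132 = 39 - 132 = -93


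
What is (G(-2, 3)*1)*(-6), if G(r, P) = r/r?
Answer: -6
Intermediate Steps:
G(r, P) = 1
(G(-2, 3)*1)*(-6) = (1*1)*(-6) = 1*(-6) = -6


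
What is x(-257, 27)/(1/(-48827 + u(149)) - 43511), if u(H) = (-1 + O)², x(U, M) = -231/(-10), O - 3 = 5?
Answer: -1877953/3537299265 ≈ -0.00053090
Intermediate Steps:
O = 8 (O = 3 + 5 = 8)
x(U, M) = 231/10 (x(U, M) = -231*(-⅒) = 231/10)
u(H) = 49 (u(H) = (-1 + 8)² = 7² = 49)
x(-257, 27)/(1/(-48827 + u(149)) - 43511) = 231/(10*(1/(-48827 + 49) - 43511)) = 231/(10*(1/(-48778) - 43511)) = 231/(10*(-1/48778 - 43511)) = 231/(10*(-2122379559/48778)) = (231/10)*(-48778/2122379559) = -1877953/3537299265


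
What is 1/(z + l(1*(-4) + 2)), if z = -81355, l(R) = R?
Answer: -1/81357 ≈ -1.2292e-5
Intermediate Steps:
1/(z + l(1*(-4) + 2)) = 1/(-81355 + (1*(-4) + 2)) = 1/(-81355 + (-4 + 2)) = 1/(-81355 - 2) = 1/(-81357) = -1/81357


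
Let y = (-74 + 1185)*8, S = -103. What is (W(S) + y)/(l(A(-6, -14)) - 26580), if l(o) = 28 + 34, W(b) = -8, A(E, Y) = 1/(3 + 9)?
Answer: -4440/13259 ≈ -0.33487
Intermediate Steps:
A(E, Y) = 1/12
y = 8888 (y = 1111*8 = 8888)
l(o) = 62
(W(S) + y)/(l(A(-6, -14)) - 26580) = (-8 + 8888)/(62 - 26580) = 8880/(-26518) = 8880*(-1/26518) = -4440/13259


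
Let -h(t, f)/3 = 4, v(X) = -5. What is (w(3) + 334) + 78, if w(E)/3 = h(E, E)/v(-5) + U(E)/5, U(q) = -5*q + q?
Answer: 412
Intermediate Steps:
U(q) = -4*q
h(t, f) = -12 (h(t, f) = -3*4 = -12)
w(E) = 36/5 - 12*E/5 (w(E) = 3*(-12/(-5) - 4*E/5) = 3*(-12*(-⅕) - 4*E*(⅕)) = 3*(12/5 - 4*E/5) = 36/5 - 12*E/5)
(w(3) + 334) + 78 = ((36/5 - 12/5*3) + 334) + 78 = ((36/5 - 36/5) + 334) + 78 = (0 + 334) + 78 = 334 + 78 = 412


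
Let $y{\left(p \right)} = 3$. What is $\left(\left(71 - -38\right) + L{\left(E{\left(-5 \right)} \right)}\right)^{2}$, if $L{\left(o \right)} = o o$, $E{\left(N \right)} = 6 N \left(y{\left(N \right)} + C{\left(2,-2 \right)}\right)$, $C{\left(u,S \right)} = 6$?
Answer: $5330314081$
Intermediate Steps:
$E{\left(N \right)} = 54 N$ ($E{\left(N \right)} = 6 N \left(3 + 6\right) = 6 N 9 = 54 N$)
$L{\left(o \right)} = o^{2}$
$\left(\left(71 - -38\right) + L{\left(E{\left(-5 \right)} \right)}\right)^{2} = \left(\left(71 - -38\right) + \left(54 \left(-5\right)\right)^{2}\right)^{2} = \left(\left(71 + 38\right) + \left(-270\right)^{2}\right)^{2} = \left(109 + 72900\right)^{2} = 73009^{2} = 5330314081$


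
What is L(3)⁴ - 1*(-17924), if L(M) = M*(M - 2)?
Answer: 18005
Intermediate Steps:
L(M) = M*(-2 + M)
L(3)⁴ - 1*(-17924) = (3*(-2 + 3))⁴ - 1*(-17924) = (3*1)⁴ + 17924 = 3⁴ + 17924 = 81 + 17924 = 18005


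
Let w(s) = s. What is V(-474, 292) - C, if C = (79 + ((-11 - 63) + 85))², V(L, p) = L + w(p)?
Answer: -8282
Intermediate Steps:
V(L, p) = L + p
C = 8100 (C = (79 + (-74 + 85))² = (79 + 11)² = 90² = 8100)
V(-474, 292) - C = (-474 + 292) - 1*8100 = -182 - 8100 = -8282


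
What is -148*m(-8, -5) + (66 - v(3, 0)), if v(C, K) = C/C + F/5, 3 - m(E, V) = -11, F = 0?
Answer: -2007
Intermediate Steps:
m(E, V) = 14 (m(E, V) = 3 - 1*(-11) = 3 + 11 = 14)
v(C, K) = 1 (v(C, K) = C/C + 0/5 = 1 + 0*(⅕) = 1 + 0 = 1)
-148*m(-8, -5) + (66 - v(3, 0)) = -148*14 + (66 - 1*1) = -2072 + (66 - 1) = -2072 + 65 = -2007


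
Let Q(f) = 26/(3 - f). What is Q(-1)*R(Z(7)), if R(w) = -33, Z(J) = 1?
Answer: -429/2 ≈ -214.50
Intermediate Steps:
Q(-1)*R(Z(7)) = -26/(-3 - 1)*(-33) = -26/(-4)*(-33) = -26*(-¼)*(-33) = (13/2)*(-33) = -429/2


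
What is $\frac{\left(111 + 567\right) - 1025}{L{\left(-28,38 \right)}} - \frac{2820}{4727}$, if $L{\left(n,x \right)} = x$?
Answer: $- \frac{1747429}{179626} \approx -9.7281$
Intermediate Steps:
$\frac{\left(111 + 567\right) - 1025}{L{\left(-28,38 \right)}} - \frac{2820}{4727} = \frac{\left(111 + 567\right) - 1025}{38} - \frac{2820}{4727} = \left(678 - 1025\right) \frac{1}{38} - \frac{2820}{4727} = \left(-347\right) \frac{1}{38} - \frac{2820}{4727} = - \frac{347}{38} - \frac{2820}{4727} = - \frac{1747429}{179626}$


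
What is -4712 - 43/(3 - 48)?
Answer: -211997/45 ≈ -4711.0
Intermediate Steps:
-4712 - 43/(3 - 48) = -4712 - 43/(-45) = -4712 - 43*(-1/45) = -4712 + 43/45 = -211997/45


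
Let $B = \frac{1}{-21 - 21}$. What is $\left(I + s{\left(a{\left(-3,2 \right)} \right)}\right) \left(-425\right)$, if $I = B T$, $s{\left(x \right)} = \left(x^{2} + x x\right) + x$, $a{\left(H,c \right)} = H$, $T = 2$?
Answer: $- \frac{133450}{21} \approx -6354.8$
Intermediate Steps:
$B = - \frac{1}{42}$ ($B = \frac{1}{-42} = - \frac{1}{42} \approx -0.02381$)
$s{\left(x \right)} = x + 2 x^{2}$ ($s{\left(x \right)} = \left(x^{2} + x^{2}\right) + x = 2 x^{2} + x = x + 2 x^{2}$)
$I = - \frac{1}{21}$ ($I = \left(- \frac{1}{42}\right) 2 = - \frac{1}{21} \approx -0.047619$)
$\left(I + s{\left(a{\left(-3,2 \right)} \right)}\right) \left(-425\right) = \left(- \frac{1}{21} - 3 \left(1 + 2 \left(-3\right)\right)\right) \left(-425\right) = \left(- \frac{1}{21} - 3 \left(1 - 6\right)\right) \left(-425\right) = \left(- \frac{1}{21} - -15\right) \left(-425\right) = \left(- \frac{1}{21} + 15\right) \left(-425\right) = \frac{314}{21} \left(-425\right) = - \frac{133450}{21}$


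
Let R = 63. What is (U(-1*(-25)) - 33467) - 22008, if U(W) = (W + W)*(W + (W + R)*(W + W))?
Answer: 165775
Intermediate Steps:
U(W) = 2*W*(W + 2*W*(63 + W)) (U(W) = (W + W)*(W + (W + 63)*(W + W)) = (2*W)*(W + (63 + W)*(2*W)) = (2*W)*(W + 2*W*(63 + W)) = 2*W*(W + 2*W*(63 + W)))
(U(-1*(-25)) - 33467) - 22008 = ((-1*(-25))**2*(254 + 4*(-1*(-25))) - 33467) - 22008 = (25**2*(254 + 4*25) - 33467) - 22008 = (625*(254 + 100) - 33467) - 22008 = (625*354 - 33467) - 22008 = (221250 - 33467) - 22008 = 187783 - 22008 = 165775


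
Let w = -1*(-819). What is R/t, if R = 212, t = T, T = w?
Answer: 212/819 ≈ 0.25885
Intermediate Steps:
w = 819
T = 819
t = 819
R/t = 212/819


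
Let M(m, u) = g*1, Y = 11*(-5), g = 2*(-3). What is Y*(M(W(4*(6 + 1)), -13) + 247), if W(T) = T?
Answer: -13255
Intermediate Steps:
g = -6
Y = -55
M(m, u) = -6 (M(m, u) = -6*1 = -6)
Y*(M(W(4*(6 + 1)), -13) + 247) = -55*(-6 + 247) = -55*241 = -13255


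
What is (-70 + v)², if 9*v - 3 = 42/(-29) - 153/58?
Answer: 16540489/3364 ≈ 4916.9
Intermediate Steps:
v = -7/58 (v = ⅓ + (42/(-29) - 153/58)/9 = ⅓ + (42*(-1/29) - 153*1/58)/9 = ⅓ + (-42/29 - 153/58)/9 = ⅓ + (⅑)*(-237/58) = ⅓ - 79/174 = -7/58 ≈ -0.12069)
(-70 + v)² = (-70 - 7/58)² = (-4067/58)² = 16540489/3364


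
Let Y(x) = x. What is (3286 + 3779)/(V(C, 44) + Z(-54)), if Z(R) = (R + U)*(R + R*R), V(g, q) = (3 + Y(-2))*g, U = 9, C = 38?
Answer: -7065/128752 ≈ -0.054873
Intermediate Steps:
V(g, q) = g (V(g, q) = (3 - 2)*g = 1*g = g)
Z(R) = (9 + R)*(R + R**2) (Z(R) = (R + 9)*(R + R*R) = (9 + R)*(R + R**2))
(3286 + 3779)/(V(C, 44) + Z(-54)) = (3286 + 3779)/(38 - 54*(9 + (-54)**2 + 10*(-54))) = 7065/(38 - 54*(9 + 2916 - 540)) = 7065/(38 - 54*2385) = 7065/(38 - 128790) = 7065/(-128752) = 7065*(-1/128752) = -7065/128752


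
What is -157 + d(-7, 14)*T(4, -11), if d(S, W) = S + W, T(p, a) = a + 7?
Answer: -185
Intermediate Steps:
T(p, a) = 7 + a
-157 + d(-7, 14)*T(4, -11) = -157 + (-7 + 14)*(7 - 11) = -157 + 7*(-4) = -157 - 28 = -185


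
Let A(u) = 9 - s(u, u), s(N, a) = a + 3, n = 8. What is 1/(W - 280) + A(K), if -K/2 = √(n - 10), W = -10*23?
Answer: 3059/510 + 2*I*√2 ≈ 5.998 + 2.8284*I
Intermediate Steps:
W = -230
s(N, a) = 3 + a
K = -2*I*√2 (K = -2*√(8 - 10) = -2*I*√2 ≈ -2.8284*I)
A(u) = 6 - u (A(u) = 9 - (3 + u) = 9 + (-3 - u) = 6 - u)
1/(W - 280) + A(K) = 1/(-230 - 280) + (6 - (-2)*I*√2) = 1/(-510) + (6 + 2*I*√2) = -1/510 + (6 + 2*I*√2) = 3059/510 + 2*I*√2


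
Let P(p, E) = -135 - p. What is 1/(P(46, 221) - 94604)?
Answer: -1/94785 ≈ -1.0550e-5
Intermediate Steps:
1/(P(46, 221) - 94604) = 1/((-135 - 1*46) - 94604) = 1/((-135 - 46) - 94604) = 1/(-181 - 94604) = 1/(-94785) = -1/94785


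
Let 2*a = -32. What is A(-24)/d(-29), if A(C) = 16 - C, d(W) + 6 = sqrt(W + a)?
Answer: -80/27 - 40*I*sqrt(5)/27 ≈ -2.963 - 3.3127*I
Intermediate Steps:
a = -16 (a = (1/2)*(-32) = -16)
d(W) = -6 + sqrt(-16 + W) (d(W) = -6 + sqrt(W - 16) = -6 + sqrt(-16 + W))
A(-24)/d(-29) = (16 - 1*(-24))/(-6 + sqrt(-16 - 29)) = (16 + 24)/(-6 + sqrt(-45)) = 40/(-6 + 3*I*sqrt(5))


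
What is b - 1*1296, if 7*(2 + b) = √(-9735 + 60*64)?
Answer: -1298 + 3*I*√655/7 ≈ -1298.0 + 10.968*I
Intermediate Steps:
b = -2 + 3*I*√655/7 (b = -2 + √(-9735 + 60*64)/7 = -2 + √(-9735 + 3840)/7 = -2 + √(-5895)/7 = -2 + (3*I*√655)/7 = -2 + 3*I*√655/7 ≈ -2.0 + 10.968*I)
b - 1*1296 = (-2 + 3*I*√655/7) - 1*1296 = (-2 + 3*I*√655/7) - 1296 = -1298 + 3*I*√655/7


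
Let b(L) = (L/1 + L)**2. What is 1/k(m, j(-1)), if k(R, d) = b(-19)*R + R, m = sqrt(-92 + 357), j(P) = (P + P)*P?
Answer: sqrt(265)/382925 ≈ 4.2512e-5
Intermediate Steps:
j(P) = 2*P**2 (j(P) = (2*P)*P = 2*P**2)
b(L) = 4*L**2 (b(L) = (L*1 + L)**2 = (L + L)**2 = (2*L)**2 = 4*L**2)
m = sqrt(265) ≈ 16.279
k(R, d) = 1445*R (k(R, d) = (4*(-19)**2)*R + R = (4*361)*R + R = 1444*R + R = 1445*R)
1/k(m, j(-1)) = 1/(1445*sqrt(265)) = sqrt(265)/382925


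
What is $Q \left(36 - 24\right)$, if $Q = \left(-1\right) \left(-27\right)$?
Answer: $324$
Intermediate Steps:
$Q = 27$
$Q \left(36 - 24\right) = 27 \left(36 - 24\right) = 27 \cdot 12 = 324$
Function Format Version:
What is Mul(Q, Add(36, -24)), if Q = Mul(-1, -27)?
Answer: 324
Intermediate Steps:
Q = 27
Mul(Q, Add(36, -24)) = Mul(27, Add(36, -24)) = Mul(27, 12) = 324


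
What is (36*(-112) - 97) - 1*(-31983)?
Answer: 27854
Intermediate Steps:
(36*(-112) - 97) - 1*(-31983) = (-4032 - 97) + 31983 = -4129 + 31983 = 27854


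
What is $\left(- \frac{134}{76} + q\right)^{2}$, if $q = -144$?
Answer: $\frac{30680521}{1444} \approx 21247.0$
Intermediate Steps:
$\left(- \frac{134}{76} + q\right)^{2} = \left(- \frac{134}{76} - 144\right)^{2} = \left(\left(-134\right) \frac{1}{76} - 144\right)^{2} = \left(- \frac{67}{38} - 144\right)^{2} = \left(- \frac{5539}{38}\right)^{2} = \frac{30680521}{1444}$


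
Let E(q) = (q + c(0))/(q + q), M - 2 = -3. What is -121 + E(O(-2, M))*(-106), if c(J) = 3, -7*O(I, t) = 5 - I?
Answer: -15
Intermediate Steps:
M = -1 (M = 2 - 3 = -1)
O(I, t) = -5/7 + I/7 (O(I, t) = -(5 - I)/7 = -5/7 + I/7)
E(q) = (3 + q)/(2*q) (E(q) = (q + 3)/(q + q) = (3 + q)/((2*q)) = (3 + q)*(1/(2*q)) = (3 + q)/(2*q))
-121 + E(O(-2, M))*(-106) = -121 + ((3 + (-5/7 + (1/7)*(-2)))/(2*(-5/7 + (1/7)*(-2))))*(-106) = -121 + ((3 + (-5/7 - 2/7))/(2*(-5/7 - 2/7)))*(-106) = -121 + ((1/2)*(3 - 1)/(-1))*(-106) = -121 + ((1/2)*(-1)*2)*(-106) = -121 - 1*(-106) = -121 + 106 = -15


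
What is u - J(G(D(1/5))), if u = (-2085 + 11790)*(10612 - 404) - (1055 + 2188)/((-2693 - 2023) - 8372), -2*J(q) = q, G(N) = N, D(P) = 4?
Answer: 1296610389739/13088 ≈ 9.9069e+7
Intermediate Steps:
J(q) = -q/2
u = 1296610363563/13088 (u = 9705*10208 - 3243/(-4716 - 8372) = 99068640 - 3243/(-13088) = 99068640 - 3243*(-1)/13088 = 99068640 - 1*(-3243/13088) = 99068640 + 3243/13088 = 1296610363563/13088 ≈ 9.9069e+7)
u - J(G(D(1/5))) = 1296610363563/13088 - (-1)*4/2 = 1296610363563/13088 - 1*(-2) = 1296610363563/13088 + 2 = 1296610389739/13088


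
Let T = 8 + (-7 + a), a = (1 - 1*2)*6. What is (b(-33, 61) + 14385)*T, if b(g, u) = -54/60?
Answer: -143841/2 ≈ -71921.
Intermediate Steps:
b(g, u) = -9/10 (b(g, u) = -54*1/60 = -9/10)
a = -6 (a = (1 - 2)*6 = -1*6 = -6)
T = -5 (T = 8 + (-7 - 6) = 8 - 13 = -5)
(b(-33, 61) + 14385)*T = (-9/10 + 14385)*(-5) = (143841/10)*(-5) = -143841/2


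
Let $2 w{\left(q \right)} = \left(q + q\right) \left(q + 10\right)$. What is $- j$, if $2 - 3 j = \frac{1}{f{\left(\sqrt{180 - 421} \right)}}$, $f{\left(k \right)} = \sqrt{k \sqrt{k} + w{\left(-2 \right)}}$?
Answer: $- \frac{2}{3} + \frac{1}{3 \sqrt{-16 + 241^{\frac{3}{4}} i^{\frac{3}{2}}}} \approx -0.6546 - 0.037 i$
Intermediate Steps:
$w{\left(q \right)} = q \left(10 + q\right)$ ($w{\left(q \right)} = \frac{\left(q + q\right) \left(q + 10\right)}{2} = \frac{2 q \left(10 + q\right)}{2} = q \left(10 + q\right)$)
$f{\left(k \right)} = \sqrt{-16 + k^{\frac{3}{2}}}$ ($f{\left(k \right)} = \sqrt{k \sqrt{k} - 2 \left(10 - 2\right)} = \sqrt{k^{\frac{3}{2}} - 16} = \sqrt{-16 + k^{\frac{3}{2}}}$)
$j = \frac{2}{3} - \frac{1}{3 \sqrt{-16 + 241^{\frac{3}{4}} i^{\frac{3}{2}}}}$ ($j = \frac{2}{3} - \frac{1}{3 \sqrt{-16 + \left(\sqrt{180 - 421}\right)^{\frac{3}{2}}}} = \frac{2}{3} - \frac{1}{3 \sqrt{-16 + \left(\sqrt{-241}\right)^{\frac{3}{2}}}} = \frac{2}{3} - \frac{1}{3 \sqrt{-16 + \left(i \sqrt{241}\right)^{\frac{3}{2}}}} = \frac{2}{3} - \frac{1}{3 \sqrt{-16 + 241^{\frac{3}{4}} i^{\frac{3}{2}}}} \approx 0.6546 + 0.037 i$)
$- j = - (\frac{2}{3} - \frac{1}{3 \sqrt{-16 + 241^{\frac{3}{4}} i^{\frac{3}{2}}}}) = - \frac{2}{3} + \frac{1}{3 \sqrt{-16 + 241^{\frac{3}{4}} i^{\frac{3}{2}}}}$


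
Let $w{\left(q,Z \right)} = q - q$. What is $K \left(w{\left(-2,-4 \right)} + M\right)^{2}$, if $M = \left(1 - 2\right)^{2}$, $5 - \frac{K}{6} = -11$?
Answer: $96$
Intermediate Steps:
$K = 96$ ($K = 30 - -66 = 30 + 66 = 96$)
$w{\left(q,Z \right)} = 0$
$M = 1$ ($M = \left(-1\right)^{2} = 1$)
$K \left(w{\left(-2,-4 \right)} + M\right)^{2} = 96 \left(0 + 1\right)^{2} = 96 \cdot 1^{2} = 96 \cdot 1 = 96$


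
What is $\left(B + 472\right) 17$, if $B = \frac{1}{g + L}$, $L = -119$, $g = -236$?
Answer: $\frac{2848503}{355} \approx 8024.0$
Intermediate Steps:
$B = - \frac{1}{355}$ ($B = \frac{1}{-236 - 119} = \frac{1}{-355} = - \frac{1}{355} \approx -0.0028169$)
$\left(B + 472\right) 17 = \left(- \frac{1}{355} + 472\right) 17 = \frac{167559}{355} \cdot 17 = \frac{2848503}{355}$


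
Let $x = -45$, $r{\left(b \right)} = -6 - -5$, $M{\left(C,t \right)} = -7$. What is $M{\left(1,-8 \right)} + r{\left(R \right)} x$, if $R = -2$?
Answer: $38$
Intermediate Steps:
$r{\left(b \right)} = -1$ ($r{\left(b \right)} = -6 + 5 = -1$)
$M{\left(1,-8 \right)} + r{\left(R \right)} x = -7 - -45 = -7 + 45 = 38$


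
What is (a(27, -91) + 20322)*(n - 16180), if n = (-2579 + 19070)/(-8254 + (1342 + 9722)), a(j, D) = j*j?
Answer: -956753403759/2810 ≈ -3.4048e+8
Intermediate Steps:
a(j, D) = j²
n = 16491/2810 (n = 16491/(-8254 + 11064) = 16491/2810 ≈ 5.8687)
(a(27, -91) + 20322)*(n - 16180) = (27² + 20322)*(16491/2810 - 16180) = (729 + 20322)*(-45449309/2810) = 21051*(-45449309/2810) = -956753403759/2810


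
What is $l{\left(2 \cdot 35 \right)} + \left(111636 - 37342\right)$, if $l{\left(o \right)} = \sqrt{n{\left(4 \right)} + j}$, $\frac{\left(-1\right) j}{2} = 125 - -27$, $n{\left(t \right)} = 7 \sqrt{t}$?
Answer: $74294 + i \sqrt{290} \approx 74294.0 + 17.029 i$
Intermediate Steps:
$j = -304$ ($j = - 2 \left(125 - -27\right) = - 2 \left(125 + 27\right) = \left(-2\right) 152 = -304$)
$l{\left(o \right)} = i \sqrt{290}$ ($l{\left(o \right)} = \sqrt{7 \sqrt{4} - 304} = \sqrt{7 \cdot 2 - 304} = \sqrt{14 - 304} = \sqrt{-290} = i \sqrt{290}$)
$l{\left(2 \cdot 35 \right)} + \left(111636 - 37342\right) = i \sqrt{290} + \left(111636 - 37342\right) = i \sqrt{290} + 74294 = 74294 + i \sqrt{290}$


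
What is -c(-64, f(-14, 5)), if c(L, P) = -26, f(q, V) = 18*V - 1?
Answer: 26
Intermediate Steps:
f(q, V) = -1 + 18*V
-c(-64, f(-14, 5)) = -1*(-26) = 26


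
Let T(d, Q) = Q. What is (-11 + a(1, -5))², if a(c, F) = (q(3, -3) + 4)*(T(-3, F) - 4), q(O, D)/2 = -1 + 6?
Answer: 18769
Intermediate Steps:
q(O, D) = 10 (q(O, D) = 2*(-1 + 6) = 2*5 = 10)
a(c, F) = -56 + 14*F (a(c, F) = (10 + 4)*(F - 4) = 14*(-4 + F) = -56 + 14*F)
(-11 + a(1, -5))² = (-11 + (-56 + 14*(-5)))² = (-11 + (-56 - 70))² = (-11 - 126)² = (-137)² = 18769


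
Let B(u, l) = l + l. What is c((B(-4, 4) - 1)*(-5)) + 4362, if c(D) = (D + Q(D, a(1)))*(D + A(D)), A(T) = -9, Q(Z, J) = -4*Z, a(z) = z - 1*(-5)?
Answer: -258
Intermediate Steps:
a(z) = 5 + z (a(z) = z + 5 = 5 + z)
B(u, l) = 2*l
c(D) = -3*D*(-9 + D) (c(D) = (D - 4*D)*(D - 9) = (-3*D)*(-9 + D) = -3*D*(-9 + D))
c((B(-4, 4) - 1)*(-5)) + 4362 = 3*((2*4 - 1)*(-5))*(9 - (2*4 - 1)*(-5)) + 4362 = 3*((8 - 1)*(-5))*(9 - (8 - 1)*(-5)) + 4362 = 3*(7*(-5))*(9 - 7*(-5)) + 4362 = 3*(-35)*(9 - 1*(-35)) + 4362 = 3*(-35)*(9 + 35) + 4362 = 3*(-35)*44 + 4362 = -4620 + 4362 = -258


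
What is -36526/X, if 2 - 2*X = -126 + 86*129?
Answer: 36526/5483 ≈ 6.6617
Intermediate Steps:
X = -5483 (X = 1 - (-126 + 86*129)/2 = 1 - (-126 + 11094)/2 = 1 - ½*10968 = 1 - 5484 = -5483)
-36526/X = -36526/(-5483) = -36526*(-1/5483) = 36526/5483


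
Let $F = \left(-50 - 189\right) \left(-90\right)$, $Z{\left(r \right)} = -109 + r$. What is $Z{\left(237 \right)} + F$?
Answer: $21638$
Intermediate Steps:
$F = 21510$ ($F = \left(-239\right) \left(-90\right) = 21510$)
$Z{\left(237 \right)} + F = \left(-109 + 237\right) + 21510 = 128 + 21510 = 21638$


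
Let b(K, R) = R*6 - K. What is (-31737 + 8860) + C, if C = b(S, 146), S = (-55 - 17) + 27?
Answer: -21956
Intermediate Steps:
S = -45 (S = -72 + 27 = -45)
b(K, R) = -K + 6*R (b(K, R) = 6*R - K = -K + 6*R)
C = 921 (C = -1*(-45) + 6*146 = 45 + 876 = 921)
(-31737 + 8860) + C = (-31737 + 8860) + 921 = -22877 + 921 = -21956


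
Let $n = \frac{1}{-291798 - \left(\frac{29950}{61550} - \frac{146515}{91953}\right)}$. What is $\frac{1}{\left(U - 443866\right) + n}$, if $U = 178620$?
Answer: $- \frac{33029699258996}{8760995609764847159} \approx -3.7701 \cdot 10^{-6}$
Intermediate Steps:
$n = - \frac{113194143}{33029699258996}$ ($n = \frac{1}{-291798 - \left(29950 \cdot \frac{1}{61550} - \frac{146515}{91953}\right)} = \frac{1}{-291798 - \left(\frac{599}{1231} - \frac{146515}{91953}\right)} = \frac{1}{-291798 - - \frac{125280118}{113194143}} = \frac{1}{-291798 + \frac{125280118}{113194143}} = \frac{1}{- \frac{33029699258996}{113194143}} = - \frac{113194143}{33029699258996} \approx -3.427 \cdot 10^{-6}$)
$\frac{1}{\left(U - 443866\right) + n} = \frac{1}{\left(178620 - 443866\right) - \frac{113194143}{33029699258996}} = \frac{1}{-265246 - \frac{113194143}{33029699258996}} = \frac{1}{- \frac{8760995609764847159}{33029699258996}} = - \frac{33029699258996}{8760995609764847159}$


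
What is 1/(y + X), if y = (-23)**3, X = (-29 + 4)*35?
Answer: -1/13042 ≈ -7.6675e-5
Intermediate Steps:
X = -875 (X = -25*35 = -875)
y = -12167
1/(y + X) = 1/(-12167 - 875) = 1/(-13042) = -1/13042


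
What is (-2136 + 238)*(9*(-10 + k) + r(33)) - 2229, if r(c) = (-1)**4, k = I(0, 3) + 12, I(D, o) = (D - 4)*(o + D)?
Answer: 166693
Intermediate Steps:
I(D, o) = (-4 + D)*(D + o)
k = 0 (k = (0**2 - 4*0 - 4*3 + 0*3) + 12 = (0 + 0 - 12 + 0) + 12 = -12 + 12 = 0)
r(c) = 1
(-2136 + 238)*(9*(-10 + k) + r(33)) - 2229 = (-2136 + 238)*(9*(-10 + 0) + 1) - 2229 = -1898*(9*(-10) + 1) - 2229 = -1898*(-90 + 1) - 2229 = -1898*(-89) - 2229 = 168922 - 2229 = 166693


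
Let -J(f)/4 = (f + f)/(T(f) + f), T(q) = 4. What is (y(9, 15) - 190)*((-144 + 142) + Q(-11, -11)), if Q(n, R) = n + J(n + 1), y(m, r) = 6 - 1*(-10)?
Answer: 4582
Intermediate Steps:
J(f) = -8*f/(4 + f) (J(f) = -4*(f + f)/(4 + f) = -4*2*f/(4 + f) = -8*f/(4 + f))
y(m, r) = 16 (y(m, r) = 6 + 10 = 16)
Q(n, R) = n - 8*(1 + n)/(5 + n) (Q(n, R) = n - 8*(n + 1)/(4 + (n + 1)) = n - 8*(1 + n)/(4 + (1 + n)) = n - 8*(1 + n)/(5 + n))
(y(9, 15) - 190)*((-144 + 142) + Q(-11, -11)) = (16 - 190)*((-144 + 142) + (-8 + (-11)² - 3*(-11))/(5 - 11)) = -174*(-2 + (-8 + 121 + 33)/(-6)) = -174*(-2 - ⅙*146) = -174*(-2 - 73/3) = -174*(-79/3) = 4582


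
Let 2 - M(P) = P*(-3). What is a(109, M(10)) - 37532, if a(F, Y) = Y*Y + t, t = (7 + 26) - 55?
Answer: -36530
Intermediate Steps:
M(P) = 2 + 3*P (M(P) = 2 - P*(-3) = 2 - (-3)*P = 2 + 3*P)
t = -22 (t = 33 - 55 = -22)
a(F, Y) = -22 + Y² (a(F, Y) = Y*Y - 22 = Y² - 22 = -22 + Y²)
a(109, M(10)) - 37532 = (-22 + (2 + 3*10)²) - 37532 = (-22 + (2 + 30)²) - 37532 = (-22 + 32²) - 37532 = (-22 + 1024) - 37532 = 1002 - 37532 = -36530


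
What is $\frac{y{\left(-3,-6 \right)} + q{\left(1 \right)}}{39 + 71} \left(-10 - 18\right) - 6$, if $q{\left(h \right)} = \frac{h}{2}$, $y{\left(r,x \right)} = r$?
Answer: $- \frac{59}{11} \approx -5.3636$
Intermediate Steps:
$q{\left(h \right)} = \frac{h}{2}$ ($q{\left(h \right)} = h \frac{1}{2} = \frac{h}{2}$)
$\frac{y{\left(-3,-6 \right)} + q{\left(1 \right)}}{39 + 71} \left(-10 - 18\right) - 6 = \frac{-3 + \frac{1}{2} \cdot 1}{39 + 71} \left(-10 - 18\right) - 6 = \frac{-3 + \frac{1}{2}}{110} \left(-28\right) - 6 = \left(- \frac{5}{2}\right) \frac{1}{110} \left(-28\right) - 6 = \left(- \frac{1}{44}\right) \left(-28\right) - 6 = \frac{7}{11} - 6 = - \frac{59}{11}$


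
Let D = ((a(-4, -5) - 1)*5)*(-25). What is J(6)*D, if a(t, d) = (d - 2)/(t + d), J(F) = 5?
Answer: 1250/9 ≈ 138.89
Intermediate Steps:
a(t, d) = (-2 + d)/(d + t)
D = 250/9 (D = (((-2 - 5)/(-5 - 4) - 1)*5)*(-25) = ((-7/(-9) - 1)*5)*(-25) = ((-⅑*(-7) - 1)*5)*(-25) = ((7/9 - 1)*5)*(-25) = -2/9*5*(-25) = -10/9*(-25) = 250/9 ≈ 27.778)
J(6)*D = 5*(250/9) = 1250/9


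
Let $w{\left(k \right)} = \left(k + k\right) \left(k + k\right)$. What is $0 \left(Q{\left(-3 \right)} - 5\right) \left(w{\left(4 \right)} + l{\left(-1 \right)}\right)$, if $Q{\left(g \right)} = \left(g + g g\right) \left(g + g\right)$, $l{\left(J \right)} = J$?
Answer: $0$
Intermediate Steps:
$Q{\left(g \right)} = 2 g \left(g + g^{2}\right)$ ($Q{\left(g \right)} = \left(g + g^{2}\right) 2 g = 2 g \left(g + g^{2}\right)$)
$w{\left(k \right)} = 4 k^{2}$ ($w{\left(k \right)} = 2 k 2 k = 4 k^{2}$)
$0 \left(Q{\left(-3 \right)} - 5\right) \left(w{\left(4 \right)} + l{\left(-1 \right)}\right) = 0 \left(2 \left(-3\right)^{2} \left(1 - 3\right) - 5\right) \left(4 \cdot 4^{2} - 1\right) = 0 \left(2 \cdot 9 \left(-2\right) - 5\right) \left(4 \cdot 16 - 1\right) = 0 \left(-36 - 5\right) \left(64 - 1\right) = 0 \left(-41\right) 63 = 0 \cdot 63 = 0$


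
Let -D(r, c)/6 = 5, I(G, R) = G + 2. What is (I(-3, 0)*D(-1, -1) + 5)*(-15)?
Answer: -525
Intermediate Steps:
I(G, R) = 2 + G
D(r, c) = -30 (D(r, c) = -6*5 = -30)
(I(-3, 0)*D(-1, -1) + 5)*(-15) = ((2 - 3)*(-30) + 5)*(-15) = (-1*(-30) + 5)*(-15) = (30 + 5)*(-15) = 35*(-15) = -525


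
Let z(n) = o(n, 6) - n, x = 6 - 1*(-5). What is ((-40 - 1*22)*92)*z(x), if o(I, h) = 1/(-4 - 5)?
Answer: 570400/9 ≈ 63378.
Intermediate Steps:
o(I, h) = -1/9 (o(I, h) = 1/(-9) = -1/9)
x = 11 (x = 6 + 5 = 11)
z(n) = -1/9 - n
((-40 - 1*22)*92)*z(x) = ((-40 - 1*22)*92)*(-1/9 - 1*11) = ((-40 - 22)*92)*(-1/9 - 11) = -62*92*(-100/9) = -5704*(-100/9) = 570400/9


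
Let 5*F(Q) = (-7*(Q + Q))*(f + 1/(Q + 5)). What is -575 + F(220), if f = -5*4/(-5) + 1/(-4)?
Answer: -649741/225 ≈ -2887.7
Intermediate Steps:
f = 15/4 (f = -20*(-⅕) + 1*(-¼) = 4 - ¼ = 15/4 ≈ 3.7500)
F(Q) = -14*Q*(15/4 + 1/(5 + Q))/5 (F(Q) = ((-7*(Q + Q))*(15/4 + 1/(Q + 5)))/5 = ((-14*Q)*(15/4 + 1/(5 + Q)))/5 = (-14*Q*(15/4 + 1/(5 + Q)))/5 = -14*Q*(15/4 + 1/(5 + Q))/5)
-575 + F(220) = -575 - 7*220*(79 + 15*220)/(50 + 10*220) = -575 - 7*220*(79 + 3300)/(50 + 2200) = -575 - 7*220*3379/2250 = -575 - 7*220*1/2250*3379 = -575 - 520366/225 = -649741/225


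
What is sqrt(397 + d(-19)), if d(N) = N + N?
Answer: sqrt(359) ≈ 18.947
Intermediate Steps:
d(N) = 2*N
sqrt(397 + d(-19)) = sqrt(397 + 2*(-19)) = sqrt(397 - 38) = sqrt(359)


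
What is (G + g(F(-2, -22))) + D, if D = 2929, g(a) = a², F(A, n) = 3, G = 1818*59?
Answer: 110200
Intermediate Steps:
G = 107262
(G + g(F(-2, -22))) + D = (107262 + 3²) + 2929 = (107262 + 9) + 2929 = 107271 + 2929 = 110200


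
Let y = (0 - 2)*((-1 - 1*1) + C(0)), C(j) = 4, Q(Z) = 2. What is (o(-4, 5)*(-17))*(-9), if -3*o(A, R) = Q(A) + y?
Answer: 102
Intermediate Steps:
y = -4 (y = (0 - 2)*((-1 - 1*1) + 4) = -2*((-1 - 1) + 4) = -2*(-2 + 4) = -2*2 = -4)
o(A, R) = ⅔ (o(A, R) = -(2 - 4)/3 = -⅓*(-2) = ⅔)
(o(-4, 5)*(-17))*(-9) = ((⅔)*(-17))*(-9) = -34/3*(-9) = 102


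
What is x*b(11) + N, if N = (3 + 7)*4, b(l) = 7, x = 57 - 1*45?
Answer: 124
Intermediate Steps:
x = 12 (x = 57 - 45 = 12)
N = 40 (N = 10*4 = 40)
x*b(11) + N = 12*7 + 40 = 84 + 40 = 124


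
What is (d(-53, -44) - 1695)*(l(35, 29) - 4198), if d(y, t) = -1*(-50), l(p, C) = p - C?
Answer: 6895840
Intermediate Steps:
d(y, t) = 50
(d(-53, -44) - 1695)*(l(35, 29) - 4198) = (50 - 1695)*((35 - 1*29) - 4198) = -1645*((35 - 29) - 4198) = -1645*(6 - 4198) = -1645*(-4192) = 6895840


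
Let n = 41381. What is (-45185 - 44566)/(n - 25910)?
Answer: -29917/5157 ≈ -5.8012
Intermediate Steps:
(-45185 - 44566)/(n - 25910) = (-45185 - 44566)/(41381 - 25910) = -89751/15471 = -89751*1/15471 = -29917/5157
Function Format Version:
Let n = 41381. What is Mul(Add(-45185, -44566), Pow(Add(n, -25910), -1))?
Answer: Rational(-29917, 5157) ≈ -5.8012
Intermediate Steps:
Mul(Add(-45185, -44566), Pow(Add(n, -25910), -1)) = Mul(Add(-45185, -44566), Pow(Add(41381, -25910), -1)) = Mul(-89751, Pow(15471, -1)) = Mul(-89751, Rational(1, 15471)) = Rational(-29917, 5157)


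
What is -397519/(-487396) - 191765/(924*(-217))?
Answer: 441763351/249303054 ≈ 1.7720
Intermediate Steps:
-397519/(-487396) - 191765/(924*(-217)) = -397519*(-1/487396) - 191765/(-200508) = 397519/487396 - 191765*(-1/200508) = 397519/487396 + 27395/28644 = 441763351/249303054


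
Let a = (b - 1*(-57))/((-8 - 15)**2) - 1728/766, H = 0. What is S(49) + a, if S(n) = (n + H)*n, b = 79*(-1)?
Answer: 485993925/202607 ≈ 2398.7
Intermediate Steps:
b = -79
S(n) = n**2 (S(n) = (n + 0)*n = n*n = n**2)
a = -465482/202607 (a = (-79 - 1*(-57))/((-8 - 15)**2) - 1728/766 = (-79 + 57)/((-23)**2) - 1728*1/766 = -22/529 - 864/383 = -465482/202607 ≈ -2.2975)
S(49) + a = 49**2 - 465482/202607 = 2401 - 465482/202607 = 485993925/202607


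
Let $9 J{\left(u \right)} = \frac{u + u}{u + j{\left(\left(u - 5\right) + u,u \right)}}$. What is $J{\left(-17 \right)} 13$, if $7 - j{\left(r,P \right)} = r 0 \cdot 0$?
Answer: $\frac{221}{45} \approx 4.9111$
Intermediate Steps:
$j{\left(r,P \right)} = 7$ ($j{\left(r,P \right)} = 7 - r 0 \cdot 0 = 7 - 0 \cdot 0 = 7 - 0 = 7 + 0 = 7$)
$J{\left(u \right)} = \frac{2 u}{9 \left(7 + u\right)}$ ($J{\left(u \right)} = \frac{\left(u + u\right) \frac{1}{u + 7}}{9} = \frac{2 u \frac{1}{7 + u}}{9} = \frac{2 u}{9 \left(7 + u\right)}$)
$J{\left(-17 \right)} 13 = \frac{2}{9} \left(-17\right) \frac{1}{7 - 17} \cdot 13 = \frac{2}{9} \left(-17\right) \frac{1}{-10} \cdot 13 = \frac{2}{9} \left(-17\right) \left(- \frac{1}{10}\right) 13 = \frac{17}{45} \cdot 13 = \frac{221}{45}$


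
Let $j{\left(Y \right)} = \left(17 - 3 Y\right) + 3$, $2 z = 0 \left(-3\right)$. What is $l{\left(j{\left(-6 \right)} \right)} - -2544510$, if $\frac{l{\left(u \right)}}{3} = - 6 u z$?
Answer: $2544510$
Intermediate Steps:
$z = 0$ ($z = \frac{0 \left(-3\right)}{2} = \frac{1}{2} \cdot 0 = 0$)
$j{\left(Y \right)} = 20 - 3 Y$
$l{\left(u \right)} = 0$ ($l{\left(u \right)} = 3 - 6 u 0 = 3 \cdot 0 = 0$)
$l{\left(j{\left(-6 \right)} \right)} - -2544510 = 0 - -2544510 = 0 + 2544510 = 2544510$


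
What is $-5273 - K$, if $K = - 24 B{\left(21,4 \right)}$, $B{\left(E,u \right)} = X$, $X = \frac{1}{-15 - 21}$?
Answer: $- \frac{15821}{3} \approx -5273.7$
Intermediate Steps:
$X = - \frac{1}{36}$ ($X = \frac{1}{-36} = - \frac{1}{36} \approx -0.027778$)
$B{\left(E,u \right)} = - \frac{1}{36}$
$K = \frac{2}{3}$ ($K = \left(-24\right) \left(- \frac{1}{36}\right) = \frac{2}{3} \approx 0.66667$)
$-5273 - K = -5273 - \frac{2}{3} = - \frac{15821}{3}$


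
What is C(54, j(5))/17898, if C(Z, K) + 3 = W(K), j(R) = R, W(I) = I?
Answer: 1/8949 ≈ 0.00011174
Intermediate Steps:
C(Z, K) = -3 + K
C(54, j(5))/17898 = (-3 + 5)/17898 = 2*(1/17898) = 1/8949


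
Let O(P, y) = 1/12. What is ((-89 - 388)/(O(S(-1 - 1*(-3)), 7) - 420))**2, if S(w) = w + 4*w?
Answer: 32764176/25391521 ≈ 1.2904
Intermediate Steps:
S(w) = 5*w
O(P, y) = 1/12
((-89 - 388)/(O(S(-1 - 1*(-3)), 7) - 420))**2 = ((-89 - 388)/(1/12 - 420))**2 = (-477/(-5039/12))**2 = (-477*(-12/5039))**2 = (5724/5039)**2 = 32764176/25391521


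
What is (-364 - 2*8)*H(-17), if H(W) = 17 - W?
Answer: -12920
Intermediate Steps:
(-364 - 2*8)*H(-17) = (-364 - 2*8)*(17 - 1*(-17)) = (-364 - 16)*(17 + 17) = -380*34 = -12920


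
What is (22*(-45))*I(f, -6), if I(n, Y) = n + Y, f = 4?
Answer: 1980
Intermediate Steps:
I(n, Y) = Y + n
(22*(-45))*I(f, -6) = (22*(-45))*(-6 + 4) = -990*(-2) = 1980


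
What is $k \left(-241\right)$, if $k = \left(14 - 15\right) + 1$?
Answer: $0$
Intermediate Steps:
$k = 0$ ($k = -1 + 1 = 0$)
$k \left(-241\right) = 0 \left(-241\right) = 0$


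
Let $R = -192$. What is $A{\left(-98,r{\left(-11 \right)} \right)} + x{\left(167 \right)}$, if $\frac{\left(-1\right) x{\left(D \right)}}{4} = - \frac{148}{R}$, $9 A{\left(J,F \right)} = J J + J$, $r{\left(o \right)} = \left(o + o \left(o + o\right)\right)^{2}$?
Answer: $\frac{37913}{36} \approx 1053.1$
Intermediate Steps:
$r{\left(o \right)} = \left(o + 2 o^{2}\right)^{2}$ ($r{\left(o \right)} = \left(o + o 2 o\right)^{2} = \left(o + 2 o^{2}\right)^{2}$)
$A{\left(J,F \right)} = \frac{J}{9} + \frac{J^{2}}{9}$ ($A{\left(J,F \right)} = \frac{J J + J}{9} = \frac{J^{2} + J}{9} = \frac{J + J^{2}}{9} = \frac{J}{9} + \frac{J^{2}}{9}$)
$x{\left(D \right)} = - \frac{37}{12}$ ($x{\left(D \right)} = - 4 \left(- \frac{148}{-192}\right) = - 4 \left(\left(-148\right) \left(- \frac{1}{192}\right)\right) = \left(-4\right) \frac{37}{48} = - \frac{37}{12}$)
$A{\left(-98,r{\left(-11 \right)} \right)} + x{\left(167 \right)} = \frac{1}{9} \left(-98\right) \left(1 - 98\right) - \frac{37}{12} = \frac{1}{9} \left(-98\right) \left(-97\right) - \frac{37}{12} = \frac{9506}{9} - \frac{37}{12} = \frac{37913}{36}$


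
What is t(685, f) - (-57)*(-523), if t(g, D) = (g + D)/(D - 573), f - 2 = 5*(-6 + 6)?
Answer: -17022768/571 ≈ -29812.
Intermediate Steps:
f = 2 (f = 2 + 5*(-6 + 6) = 2 + 5*0 = 2 + 0 = 2)
t(g, D) = (D + g)/(-573 + D)
t(685, f) - (-57)*(-523) = (2 + 685)/(-573 + 2) - (-57)*(-523) = 687/(-571) - 1*29811 = -1/571*687 - 29811 = -687/571 - 29811 = -17022768/571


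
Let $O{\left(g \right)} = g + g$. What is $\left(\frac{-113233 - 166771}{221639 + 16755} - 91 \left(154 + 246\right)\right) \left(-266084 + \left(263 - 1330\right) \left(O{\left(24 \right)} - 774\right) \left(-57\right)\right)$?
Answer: $\frac{3636553954837052}{2249} \approx 1.617 \cdot 10^{12}$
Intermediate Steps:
$O{\left(g \right)} = 2 g$
$\left(\frac{-113233 - 166771}{221639 + 16755} - 91 \left(154 + 246\right)\right) \left(-266084 + \left(263 - 1330\right) \left(O{\left(24 \right)} - 774\right) \left(-57\right)\right) = \left(\frac{-113233 - 166771}{221639 + 16755} - 91 \left(154 + 246\right)\right) \left(-266084 + \left(263 - 1330\right) \left(2 \cdot 24 - 774\right) \left(-57\right)\right) = \left(- \frac{280004}{238394} - 36400\right) \left(-266084 + - 1067 \left(48 - 774\right) \left(-57\right)\right) = \left(\left(-280004\right) \frac{1}{238394} - 36400\right) \left(-266084 + \left(-1067\right) \left(-726\right) \left(-57\right)\right) = \left(- \frac{140002}{119197} - 36400\right) \left(-266084 + 774642 \left(-57\right)\right) = - \frac{4338910802 \left(-266084 - 44154594\right)}{119197} = \left(- \frac{4338910802}{119197}\right) \left(-44420678\right) = \frac{3636553954837052}{2249}$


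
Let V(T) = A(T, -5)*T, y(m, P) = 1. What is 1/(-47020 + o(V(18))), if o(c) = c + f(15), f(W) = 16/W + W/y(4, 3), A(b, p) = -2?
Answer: -15/705599 ≈ -2.1259e-5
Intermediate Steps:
V(T) = -2*T
f(W) = W + 16/W (f(W) = 16/W + W/1 = 16/W + W*1 = 16/W + W = W + 16/W)
o(c) = 241/15 + c (o(c) = c + (15 + 16/15) = c + 241/15 = 241/15 + c)
1/(-47020 + o(V(18))) = 1/(-47020 + (241/15 - 2*18)) = 1/(-47020 + (241/15 - 36)) = 1/(-47020 - 299/15) = 1/(-705599/15) = -15/705599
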